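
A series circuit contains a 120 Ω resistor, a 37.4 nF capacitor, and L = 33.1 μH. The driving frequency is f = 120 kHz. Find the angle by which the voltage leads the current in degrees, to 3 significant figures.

-5.00°

ω = 2πf = 754000 rad/s
X_L = ωL = 25.0 Ω
X_C = 1/(ωC) = 35.5 Ω
Net reactance X = X_L − X_C = -10.5 Ω
Z = 120 − j10.5 Ω
|Z| = √(120² + 10.5²) = 120 Ω
∠Z = arctan(-10.5/120) = -5.00°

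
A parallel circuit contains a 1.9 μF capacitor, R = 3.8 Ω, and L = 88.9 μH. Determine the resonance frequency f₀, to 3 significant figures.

ω₀ = 1/√(LC) = 1/√(8.89e-05 × 1.9e-06) = 76940 rad/s
f₀ = ω₀/(2π) = 12.2 kHz

12.2 kHz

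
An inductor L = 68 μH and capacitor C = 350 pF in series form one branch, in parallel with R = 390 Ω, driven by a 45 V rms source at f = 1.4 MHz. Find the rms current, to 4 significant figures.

201.0 mA

ω = 2πf = 8.796e+06 rad/s
X_L = ωL = 598.2 Ω
X_C = 1/(ωC) = 324.8 Ω
Branch 1: Z₁ = R = 390.0 Ω
Branch 2 (series LC): Z₂ = j(X_L − X_C) = j273.4 Ω
Parallel: Z = Z₁Z₂/(Z₁+Z₂), |Z| = 223.8 Ω, ∠Z = 54.97°
I = V/|Z| = 45/223.8 = 201.0 mA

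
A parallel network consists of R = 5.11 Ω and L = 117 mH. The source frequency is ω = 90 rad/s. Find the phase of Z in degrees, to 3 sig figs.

25.9°

X_L = ωL = 10.5 Ω
Parallel: admittances add. Y = 1/R + 1/(jωL)
Y = (0.196 − j0.0950) S
|Y| = 0.218 S → |Z| = 1/|Y| = 4.60 Ω, ∠Z = −∠Y = 25.9°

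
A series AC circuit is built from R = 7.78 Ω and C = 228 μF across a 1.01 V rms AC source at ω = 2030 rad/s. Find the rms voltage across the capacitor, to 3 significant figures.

0.270 V

X_C = 1/(ωC) = 2.16 Ω
Z = 7.78 − j2.16 Ω
|Z| = √(7.78² + 2.16²) = 8.07 Ω
I = V/|Z| = 125 mA
V_C = I·|Z_C| = 0.125 × 2.16 = 0.270 V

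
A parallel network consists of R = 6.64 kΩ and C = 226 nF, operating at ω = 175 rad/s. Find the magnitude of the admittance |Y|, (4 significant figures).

X_C = 1/(ωC) = 25280 Ω
Parallel: admittances add. Y = 1/R + jωC
Y = (0.0001506 + j3.955e-05) S
|Y| = 0.0001557 S → |Z| = 1/|Y| = 6422 Ω, ∠Z = −∠Y = -14.71°

155.7 μS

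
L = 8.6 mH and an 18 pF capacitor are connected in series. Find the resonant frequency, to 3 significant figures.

ω₀ = 1/√(LC) = 1/√(0.0086 × 1.8e-11) = 2.542e+06 rad/s
f₀ = ω₀/(2π) = 405 kHz

405 kHz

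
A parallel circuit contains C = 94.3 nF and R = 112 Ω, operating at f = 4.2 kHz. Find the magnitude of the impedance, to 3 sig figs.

ω = 2πf = 26390 rad/s
X_C = 1/(ωC) = 402 Ω
Parallel: admittances add. Y = 1/R + jωC
Y = (0.00893 + j0.00249) S
|Y| = 0.00927 S → |Z| = 1/|Y| = 108 Ω, ∠Z = −∠Y = -15.6°

108 Ω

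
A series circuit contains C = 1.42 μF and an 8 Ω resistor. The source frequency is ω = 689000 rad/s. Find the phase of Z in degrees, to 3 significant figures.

X_C = 1/(ωC) = 1.02 Ω
Z = 8.00 − j1.02 Ω
|Z| = √(8.00² + 1.02²) = 8.07 Ω
∠Z = arctan(-1.02/8.00) = -7.28°

-7.28°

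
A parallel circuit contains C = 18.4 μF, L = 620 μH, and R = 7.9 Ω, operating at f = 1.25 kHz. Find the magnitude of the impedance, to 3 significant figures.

7.12 Ω

ω = 2πf = 7854 rad/s
X_L = ωL = 4.87 Ω
X_C = 1/(ωC) = 6.92 Ω
Parallel: admittances add. Y = 1/R + 1/(jωL) + jωC
Y = (0.127 − j0.0608) S
|Y| = 0.140 S → |Z| = 1/|Y| = 7.12 Ω, ∠Z = −∠Y = 25.7°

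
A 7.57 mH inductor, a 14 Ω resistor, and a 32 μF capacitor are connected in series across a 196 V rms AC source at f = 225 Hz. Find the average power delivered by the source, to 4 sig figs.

1.650 kW

ω = 2πf = 1414 rad/s
X_L = ωL = 10.70 Ω
X_C = 1/(ωC) = 22.10 Ω
Net reactance X = X_L − X_C = -11.40 Ω
Z = 14.00 − j11.40 Ω
|Z| = √(14.00² + 11.40²) = 18.06 Ω
∠Z = arctan(-11.40/14.00) = -39.16°
I = V/|Z| = 10.85 A
P = VI cos φ = 196 × 10.85 × cos(-39.16°) = 1.650 kW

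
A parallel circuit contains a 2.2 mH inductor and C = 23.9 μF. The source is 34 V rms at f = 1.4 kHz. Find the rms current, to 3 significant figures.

ω = 2πf = 8796 rad/s
X_L = ωL = 19.4 Ω
X_C = 1/(ωC) = 4.76 Ω
Parallel: admittances add. Y = 1/(jωL) + jωC
Y = (0 + j0.159) S
|Y| = 0.159 S → |Z| = 1/|Y| = 6.31 Ω, ∠Z = −∠Y = -90.0°
I = V/|Z| = 34/6.31 = 5.39 A

5.39 A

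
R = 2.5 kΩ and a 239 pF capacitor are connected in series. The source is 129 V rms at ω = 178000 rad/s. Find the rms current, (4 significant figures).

5.457 mA

X_C = 1/(ωC) = 23510 Ω
Z = 2500 − j23510 Ω
|Z| = √(2500² + 23510²) = 23640 Ω
I = V/|Z| = 129/23640 = 5.457 mA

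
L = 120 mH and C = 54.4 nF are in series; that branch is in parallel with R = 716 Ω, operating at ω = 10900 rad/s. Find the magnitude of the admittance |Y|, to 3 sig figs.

X_L = ωL = 1310 Ω
X_C = 1/(ωC) = 1690 Ω
Branch 1: Z₁ = R = 716 Ω
Branch 2 (series LC): Z₂ = j(X_L − X_C) = −j378 Ω
Parallel: Z = Z₁Z₂/(Z₁+Z₂), |Z| = 335 Ω, ∠Z = -62.1°
|Y| = 1/|Z| = 2.99 mS

2.99 mS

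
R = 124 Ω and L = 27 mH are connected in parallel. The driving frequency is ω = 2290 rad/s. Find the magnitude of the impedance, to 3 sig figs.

X_L = ωL = 61.8 Ω
Parallel: admittances add. Y = 1/R + 1/(jωL)
Y = (0.00806 − j0.0162) S
|Y| = 0.0181 S → |Z| = 1/|Y| = 55.3 Ω, ∠Z = −∠Y = 63.5°

55.3 Ω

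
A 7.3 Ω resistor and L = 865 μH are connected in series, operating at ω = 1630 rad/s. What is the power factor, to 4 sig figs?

X_L = ωL = 1.410 Ω
Z = 7.300 + j1.410 Ω
|Z| = √(7.300² + 1.410²) = 7.435 Ω
∠Z = arctan(1.410/7.300) = 10.93°
cos φ = cos(10.93°) = 0.9819

0.9819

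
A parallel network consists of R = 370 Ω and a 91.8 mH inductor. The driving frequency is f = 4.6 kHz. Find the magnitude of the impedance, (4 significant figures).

366.5 Ω

ω = 2πf = 28900 rad/s
X_L = ωL = 2653 Ω
Parallel: admittances add. Y = 1/R + 1/(jωL)
Y = (0.002703 − j0.0003769) S
|Y| = 0.002729 S → |Z| = 1/|Y| = 366.5 Ω, ∠Z = −∠Y = 7.939°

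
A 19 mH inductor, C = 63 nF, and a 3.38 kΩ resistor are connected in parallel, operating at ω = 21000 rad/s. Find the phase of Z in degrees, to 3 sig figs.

76.0°

X_L = ωL = 399 Ω
X_C = 1/(ωC) = 756 Ω
Parallel: admittances add. Y = 1/R + 1/(jωL) + jωC
Y = (0.000296 − j0.00118) S
|Y| = 0.00122 S → |Z| = 1/|Y| = 820 Ω, ∠Z = −∠Y = 76.0°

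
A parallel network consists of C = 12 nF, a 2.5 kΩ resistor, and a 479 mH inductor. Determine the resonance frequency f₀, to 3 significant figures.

2.10 kHz

ω₀ = 1/√(LC) = 1/√(0.479 × 1.2e-08) = 13190 rad/s
f₀ = ω₀/(2π) = 2.10 kHz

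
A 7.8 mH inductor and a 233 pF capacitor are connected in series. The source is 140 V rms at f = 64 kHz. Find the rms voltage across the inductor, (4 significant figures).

ω = 2πf = 402100 rad/s
X_L = ωL = 3137 Ω
X_C = 1/(ωC) = 10670 Ω
Net reactance X = X_L − X_C = -7536 Ω
Z = − j7536 Ω
|Z| = √(0² + 7536²) = 7536 Ω
I = V/|Z| = 18.58 mA
V_L = I·|Z_L| = 0.01858 × 3137 = 58.27 V

58.27 V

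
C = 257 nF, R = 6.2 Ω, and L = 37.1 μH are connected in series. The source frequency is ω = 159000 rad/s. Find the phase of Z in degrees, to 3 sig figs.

X_L = ωL = 5.90 Ω
X_C = 1/(ωC) = 24.5 Ω
Net reactance X = X_L − X_C = -18.6 Ω
Z = 6.20 − j18.6 Ω
|Z| = √(6.20² + 18.6²) = 19.6 Ω
∠Z = arctan(-18.6/6.20) = -71.5°

-71.5°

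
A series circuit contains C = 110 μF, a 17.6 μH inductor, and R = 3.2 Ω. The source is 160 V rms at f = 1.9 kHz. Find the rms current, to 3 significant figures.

49.3 A

ω = 2πf = 11940 rad/s
X_L = ωL = 0.210 Ω
X_C = 1/(ωC) = 0.762 Ω
Net reactance X = X_L − X_C = -0.551 Ω
Z = 3.20 − j0.551 Ω
|Z| = √(3.20² + 0.551²) = 3.25 Ω
I = V/|Z| = 160/3.25 = 49.3 A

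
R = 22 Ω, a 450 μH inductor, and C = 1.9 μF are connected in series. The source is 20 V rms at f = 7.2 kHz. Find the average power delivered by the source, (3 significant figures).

15.7 W

ω = 2πf = 45240 rad/s
X_L = ωL = 20.4 Ω
X_C = 1/(ωC) = 11.6 Ω
Net reactance X = X_L − X_C = 8.72 Ω
Z = 22.0 + j8.72 Ω
|Z| = √(22.0² + 8.72²) = 23.7 Ω
∠Z = arctan(8.72/22.0) = 21.6°
I = V/|Z| = 845 mA
P = VI cos φ = 20 × 0.845 × cos(21.6°) = 15.7 W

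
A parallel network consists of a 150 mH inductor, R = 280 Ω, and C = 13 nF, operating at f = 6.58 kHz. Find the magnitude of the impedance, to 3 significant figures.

ω = 2πf = 41340 rad/s
X_L = ωL = 6200 Ω
X_C = 1/(ωC) = 1860 Ω
Parallel: admittances add. Y = 1/R + 1/(jωL) + jωC
Y = (0.00357 + j0.000376) S
|Y| = 0.00359 S → |Z| = 1/|Y| = 278 Ω, ∠Z = −∠Y = -6.01°

278 Ω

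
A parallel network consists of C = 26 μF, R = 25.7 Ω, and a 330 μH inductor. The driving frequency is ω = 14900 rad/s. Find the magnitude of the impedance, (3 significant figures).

5.32 Ω

X_L = ωL = 4.92 Ω
X_C = 1/(ωC) = 2.58 Ω
Parallel: admittances add. Y = 1/R + 1/(jωL) + jωC
Y = (0.0389 + j0.184) S
|Y| = 0.188 S → |Z| = 1/|Y| = 5.32 Ω, ∠Z = −∠Y = -78.1°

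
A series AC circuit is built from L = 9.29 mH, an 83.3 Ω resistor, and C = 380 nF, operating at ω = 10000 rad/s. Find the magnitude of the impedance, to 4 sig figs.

189.5 Ω

X_L = ωL = 92.90 Ω
X_C = 1/(ωC) = 263.2 Ω
Net reactance X = X_L − X_C = -170.3 Ω
Z = 83.30 − j170.3 Ω
|Z| = √(83.30² + 170.3²) = 189.5 Ω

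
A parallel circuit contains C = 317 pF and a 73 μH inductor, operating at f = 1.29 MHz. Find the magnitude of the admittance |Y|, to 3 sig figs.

ω = 2πf = 8.105e+06 rad/s
X_L = ωL = 592 Ω
X_C = 1/(ωC) = 389 Ω
Parallel: admittances add. Y = 1/(jωL) + jωC
Y = (0 + j0.000879) S
|Y| = 0.000879 S → |Z| = 1/|Y| = 1140 Ω, ∠Z = −∠Y = -90.0°

879 μS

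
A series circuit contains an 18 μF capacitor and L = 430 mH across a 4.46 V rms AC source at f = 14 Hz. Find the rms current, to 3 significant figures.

7.51 mA

ω = 2πf = 87.96 rad/s
X_L = ωL = 37.8 Ω
X_C = 1/(ωC) = 632 Ω
Net reactance X = X_L − X_C = -594 Ω
Z = − j594 Ω
|Z| = √(0² + 594²) = 594 Ω
I = V/|Z| = 4.46/594 = 7.51 mA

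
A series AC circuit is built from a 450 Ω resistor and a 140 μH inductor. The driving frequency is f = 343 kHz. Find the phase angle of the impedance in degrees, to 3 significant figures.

33.8°

ω = 2πf = 2.155e+06 rad/s
X_L = ωL = 302 Ω
Z = 450 + j302 Ω
|Z| = √(450² + 302²) = 542 Ω
∠Z = arctan(302/450) = 33.8°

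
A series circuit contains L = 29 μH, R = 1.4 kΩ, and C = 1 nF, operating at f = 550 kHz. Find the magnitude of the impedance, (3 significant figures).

1410 Ω

ω = 2πf = 3.456e+06 rad/s
X_L = ωL = 100 Ω
X_C = 1/(ωC) = 289 Ω
Net reactance X = X_L − X_C = -189 Ω
Z = 1400 − j189 Ω
|Z| = √(1400² + 189²) = 1410 Ω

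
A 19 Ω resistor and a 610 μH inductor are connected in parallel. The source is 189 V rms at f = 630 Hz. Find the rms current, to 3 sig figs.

ω = 2πf = 3958 rad/s
X_L = ωL = 2.41 Ω
Parallel: admittances add. Y = 1/R + 1/(jωL)
Y = (0.0526 − j0.414) S
|Y| = 0.417 S → |Z| = 1/|Y| = 2.40 Ω, ∠Z = −∠Y = 82.8°
I = V/|Z| = 189/2.40 = 78.9 A

78.9 A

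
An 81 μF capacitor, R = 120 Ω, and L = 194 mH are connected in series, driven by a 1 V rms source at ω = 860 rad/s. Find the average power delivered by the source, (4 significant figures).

3.187 mW

X_L = ωL = 166.8 Ω
X_C = 1/(ωC) = 14.36 Ω
Net reactance X = X_L − X_C = 152.5 Ω
Z = 120.0 + j152.5 Ω
|Z| = √(120.0² + 152.5²) = 194.0 Ω
∠Z = arctan(152.5/120.0) = 51.80°
I = V/|Z| = 5.154 mA
P = VI cos φ = 1 × 0.005154 × cos(51.80°) = 3.187 mW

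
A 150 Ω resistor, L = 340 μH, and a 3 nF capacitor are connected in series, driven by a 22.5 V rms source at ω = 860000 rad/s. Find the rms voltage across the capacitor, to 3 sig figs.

49.1 V

X_L = ωL = 292 Ω
X_C = 1/(ωC) = 388 Ω
Net reactance X = X_L − X_C = -95.2 Ω
Z = 150 − j95.2 Ω
|Z| = √(150² + 95.2²) = 178 Ω
I = V/|Z| = 127 mA
V_C = I·|Z_C| = 0.127 × 388 = 49.1 V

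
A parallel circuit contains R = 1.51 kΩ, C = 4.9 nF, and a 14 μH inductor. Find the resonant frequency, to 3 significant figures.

608 kHz

ω₀ = 1/√(LC) = 1/√(1.4e-05 × 4.9e-09) = 3.818e+06 rad/s
f₀ = ω₀/(2π) = 608 kHz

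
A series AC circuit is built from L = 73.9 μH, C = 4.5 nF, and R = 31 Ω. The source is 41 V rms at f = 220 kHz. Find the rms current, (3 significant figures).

618 mA

ω = 2πf = 1.382e+06 rad/s
X_L = ωL = 102 Ω
X_C = 1/(ωC) = 161 Ω
Net reactance X = X_L − X_C = -58.6 Ω
Z = 31.0 − j58.6 Ω
|Z| = √(31.0² + 58.6²) = 66.3 Ω
I = V/|Z| = 41/66.3 = 618 mA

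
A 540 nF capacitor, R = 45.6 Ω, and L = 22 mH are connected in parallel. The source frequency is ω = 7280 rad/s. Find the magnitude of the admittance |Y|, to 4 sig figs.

X_L = ωL = 160.2 Ω
X_C = 1/(ωC) = 254.4 Ω
Parallel: admittances add. Y = 1/R + 1/(jωL) + jωC
Y = (0.02193 − j0.002313) S
|Y| = 0.02205 S → |Z| = 1/|Y| = 45.35 Ω, ∠Z = −∠Y = 6.020°

22.05 mS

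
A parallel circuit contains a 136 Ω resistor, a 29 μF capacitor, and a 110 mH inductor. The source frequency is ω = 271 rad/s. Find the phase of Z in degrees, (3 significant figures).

X_L = ωL = 29.8 Ω
X_C = 1/(ωC) = 127 Ω
Parallel: admittances add. Y = 1/R + 1/(jωL) + jωC
Y = (0.00735 − j0.0257) S
|Y| = 0.0267 S → |Z| = 1/|Y| = 37.4 Ω, ∠Z = −∠Y = 74.0°

74.0°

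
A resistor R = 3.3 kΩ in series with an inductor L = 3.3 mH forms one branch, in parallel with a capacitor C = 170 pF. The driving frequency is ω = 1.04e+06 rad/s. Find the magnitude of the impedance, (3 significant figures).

6770 Ω

X_L = ωL = 3430 Ω
X_C = 1/(ωC) = 5660 Ω
Branch 1 (R+jX_L): Z₁ = 3300 + j3430 Ω, |Z₁| = 4760 Ω
Branch 2 (−jX_C): Z₂ = −j5660 Ω
Parallel: Z = Z₁Z₂/(Z₁+Z₂), |Z| = 6770 Ω, ∠Z = -9.90°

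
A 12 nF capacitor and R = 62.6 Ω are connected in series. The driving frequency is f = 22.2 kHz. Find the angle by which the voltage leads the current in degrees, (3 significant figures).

ω = 2πf = 139500 rad/s
X_C = 1/(ωC) = 597 Ω
Z = 62.6 − j597 Ω
|Z| = √(62.6² + 597²) = 601 Ω
∠Z = arctan(-597/62.6) = -84.0°

-84.0°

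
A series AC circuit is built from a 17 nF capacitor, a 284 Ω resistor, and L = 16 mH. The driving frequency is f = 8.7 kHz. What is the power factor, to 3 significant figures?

0.816

ω = 2πf = 54660 rad/s
X_L = ωL = 875 Ω
X_C = 1/(ωC) = 1080 Ω
Net reactance X = X_L − X_C = -201 Ω
Z = 284 − j201 Ω
|Z| = √(284² + 201²) = 348 Ω
∠Z = arctan(-201/284) = -35.4°
cos φ = cos(-35.4°) = 0.816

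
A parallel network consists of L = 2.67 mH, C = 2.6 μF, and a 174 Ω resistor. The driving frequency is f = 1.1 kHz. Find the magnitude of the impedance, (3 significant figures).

ω = 2πf = 6912 rad/s
X_L = ωL = 18.5 Ω
X_C = 1/(ωC) = 55.6 Ω
Parallel: admittances add. Y = 1/R + 1/(jωL) + jωC
Y = (0.00575 − j0.0362) S
|Y| = 0.0367 S → |Z| = 1/|Y| = 27.3 Ω, ∠Z = −∠Y = 81.0°

27.3 Ω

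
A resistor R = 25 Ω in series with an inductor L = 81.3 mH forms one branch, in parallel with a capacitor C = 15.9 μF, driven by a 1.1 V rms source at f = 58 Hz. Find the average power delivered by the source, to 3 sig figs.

ω = 2πf = 364.4 rad/s
X_L = ωL = 29.6 Ω
X_C = 1/(ωC) = 173 Ω
Branch 1 (R+jX_L): Z₁ = 25.0 + j29.6 Ω, |Z₁| = 38.8 Ω
Branch 2 (−jX_C): Z₂ = −j173 Ω
Parallel: Z = Z₁Z₂/(Z₁+Z₂), |Z| = 46.1 Ω, ∠Z = 39.9°
I = V/|Z| = 23.9 mA
P = VI cos φ = 1.1 × 0.0239 × cos(39.9°) = 20.1 mW

20.1 mW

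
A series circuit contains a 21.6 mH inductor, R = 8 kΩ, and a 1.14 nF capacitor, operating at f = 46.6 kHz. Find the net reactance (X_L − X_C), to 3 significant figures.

ω = 2πf = 292800 rad/s
X_L = ωL = 6320 Ω
X_C = 1/(ωC) = 3000 Ω
X = 6320 − 3000 = 3330 Ω

3330 Ω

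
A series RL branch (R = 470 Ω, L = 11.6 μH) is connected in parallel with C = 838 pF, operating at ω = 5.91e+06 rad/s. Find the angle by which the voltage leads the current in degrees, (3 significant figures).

-65.9°

X_L = ωL = 68.6 Ω
X_C = 1/(ωC) = 202 Ω
Branch 1 (R+jX_L): Z₁ = 470 + j68.6 Ω, |Z₁| = 475 Ω
Branch 2 (−jX_C): Z₂ = −j202 Ω
Parallel: Z = Z₁Z₂/(Z₁+Z₂), |Z| = 196 Ω, ∠Z = -65.9°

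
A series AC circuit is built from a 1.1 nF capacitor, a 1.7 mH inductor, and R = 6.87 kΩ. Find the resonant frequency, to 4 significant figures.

116.4 kHz

ω₀ = 1/√(LC) = 1/√(0.0017 × 1.1e-09) = 731300 rad/s
f₀ = ω₀/(2π) = 116.4 kHz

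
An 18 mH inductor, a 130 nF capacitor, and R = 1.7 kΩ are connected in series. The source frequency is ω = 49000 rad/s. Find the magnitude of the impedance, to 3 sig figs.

1850 Ω

X_L = ωL = 882 Ω
X_C = 1/(ωC) = 157 Ω
Net reactance X = X_L − X_C = 725 Ω
Z = 1700 + j725 Ω
|Z| = √(1700² + 725²) = 1850 Ω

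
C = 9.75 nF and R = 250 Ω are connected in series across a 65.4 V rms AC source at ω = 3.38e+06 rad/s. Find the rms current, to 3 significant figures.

X_C = 1/(ωC) = 30.3 Ω
Z = 250 − j30.3 Ω
|Z| = √(250² + 30.3²) = 252 Ω
I = V/|Z| = 65.4/252 = 260 mA

260 mA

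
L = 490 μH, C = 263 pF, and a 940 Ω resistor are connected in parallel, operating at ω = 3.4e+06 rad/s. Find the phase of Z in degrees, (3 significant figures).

X_L = ωL = 1670 Ω
X_C = 1/(ωC) = 1120 Ω
Parallel: admittances add. Y = 1/R + 1/(jωL) + jωC
Y = (0.00106 + j0.000294) S
|Y| = 0.00110 S → |Z| = 1/|Y| = 906 Ω, ∠Z = −∠Y = -15.4°

-15.4°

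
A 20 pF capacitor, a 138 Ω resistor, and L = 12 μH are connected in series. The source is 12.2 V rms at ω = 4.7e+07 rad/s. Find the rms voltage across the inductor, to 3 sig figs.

X_L = ωL = 564 Ω
X_C = 1/(ωC) = 1060 Ω
Net reactance X = X_L − X_C = -500 Ω
Z = 138 − j500 Ω
|Z| = √(138² + 500²) = 519 Ω
I = V/|Z| = 23.5 mA
V_L = I·|Z_L| = 0.0235 × 564 = 13.3 V

13.3 V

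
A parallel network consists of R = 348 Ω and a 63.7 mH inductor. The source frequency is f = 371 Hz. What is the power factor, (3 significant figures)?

ω = 2πf = 2331 rad/s
X_L = ωL = 148 Ω
Parallel: admittances add. Y = 1/R + 1/(jωL)
Y = (0.00287 − j0.00673) S
|Y| = 0.00732 S → |Z| = 1/|Y| = 137 Ω, ∠Z = −∠Y = 66.9°
cos φ = cos(66.9°) = 0.392

0.392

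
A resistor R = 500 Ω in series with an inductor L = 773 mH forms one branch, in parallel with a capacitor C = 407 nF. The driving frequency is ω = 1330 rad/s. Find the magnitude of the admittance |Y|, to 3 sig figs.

X_L = ωL = 1030 Ω
X_C = 1/(ωC) = 1850 Ω
Branch 1 (R+jX_L): Z₁ = 500 + j1030 Ω, |Z₁| = 1140 Ω
Branch 2 (−jX_C): Z₂ = −j1850 Ω
Parallel: Z = Z₁Z₂/(Z₁+Z₂), |Z| = 2200 Ω, ∠Z = 32.7°
|Y| = 1/|Z| = 454 μS

454 μS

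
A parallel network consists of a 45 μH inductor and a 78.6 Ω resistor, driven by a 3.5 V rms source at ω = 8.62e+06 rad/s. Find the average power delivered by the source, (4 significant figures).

X_L = ωL = 387.9 Ω
Parallel: admittances add. Y = 1/R + 1/(jωL)
Y = (0.01272 − j0.002578) S
|Y| = 0.01298 S → |Z| = 1/|Y| = 77.03 Ω, ∠Z = −∠Y = 11.45°
I = V/|Z| = 45.43 mA
P = VI cos φ = 3.5 × 0.04543 × cos(11.45°) = 155.9 mW

155.9 mW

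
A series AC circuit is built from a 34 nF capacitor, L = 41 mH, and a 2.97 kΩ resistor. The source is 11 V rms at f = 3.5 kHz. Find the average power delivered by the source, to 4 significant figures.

ω = 2πf = 21990 rad/s
X_L = ωL = 901.6 Ω
X_C = 1/(ωC) = 1337 Ω
Net reactance X = X_L − X_C = -435.8 Ω
Z = 2970 − j435.8 Ω
|Z| = √(2970² + 435.8²) = 3002 Ω
∠Z = arctan(-435.8/2970) = -8.348°
I = V/|Z| = 3.664 mA
P = VI cos φ = 11 × 0.003664 × cos(-8.348°) = 39.88 mW

39.88 mW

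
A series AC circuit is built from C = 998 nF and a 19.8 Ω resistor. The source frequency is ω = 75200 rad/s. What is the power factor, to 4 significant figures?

0.8296

X_C = 1/(ωC) = 13.32 Ω
Z = 19.80 − j13.32 Ω
|Z| = √(19.80² + 13.32²) = 23.87 Ω
∠Z = arctan(-13.32/19.80) = -33.94°
cos φ = cos(-33.94°) = 0.8296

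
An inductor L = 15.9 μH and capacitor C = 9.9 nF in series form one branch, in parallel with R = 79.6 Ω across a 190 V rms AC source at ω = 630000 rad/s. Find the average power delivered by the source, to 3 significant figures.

X_L = ωL = 10.0 Ω
X_C = 1/(ωC) = 160 Ω
Branch 1: Z₁ = R = 79.6 Ω
Branch 2 (series LC): Z₂ = j(X_L − X_C) = −j150 Ω
Parallel: Z = Z₁Z₂/(Z₁+Z₂), |Z| = 70.3 Ω, ∠Z = -27.9°
I = V/|Z| = 2.70 A
P = VI cos φ = 190 × 2.70 × cos(-27.9°) = 454 W

454 W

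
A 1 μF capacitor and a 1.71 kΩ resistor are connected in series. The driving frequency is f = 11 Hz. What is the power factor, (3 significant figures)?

0.117

ω = 2πf = 69.12 rad/s
X_C = 1/(ωC) = 14500 Ω
Z = 1710 − j14500 Ω
|Z| = √(1710² + 14500²) = 14600 Ω
∠Z = arctan(-14500/1710) = -83.3°
cos φ = cos(-83.3°) = 0.117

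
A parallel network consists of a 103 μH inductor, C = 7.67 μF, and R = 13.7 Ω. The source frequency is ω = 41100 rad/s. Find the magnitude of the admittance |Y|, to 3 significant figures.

X_L = ωL = 4.23 Ω
X_C = 1/(ωC) = 3.17 Ω
Parallel: admittances add. Y = 1/R + 1/(jωL) + jωC
Y = (0.0730 + j0.0790) S
|Y| = 0.108 S → |Z| = 1/|Y| = 9.30 Ω, ∠Z = −∠Y = -47.3°

108 mS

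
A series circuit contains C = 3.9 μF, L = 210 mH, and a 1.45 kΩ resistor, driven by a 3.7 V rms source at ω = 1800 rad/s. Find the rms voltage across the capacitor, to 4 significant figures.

X_L = ωL = 378.0 Ω
X_C = 1/(ωC) = 142.5 Ω
Net reactance X = X_L − X_C = 235.5 Ω
Z = 1450 + j235.5 Ω
|Z| = √(1450² + 235.5²) = 1469 Ω
I = V/|Z| = 2.519 mA
V_C = I·|Z_C| = 0.002519 × 142.5 = 0.3588 V

0.3588 V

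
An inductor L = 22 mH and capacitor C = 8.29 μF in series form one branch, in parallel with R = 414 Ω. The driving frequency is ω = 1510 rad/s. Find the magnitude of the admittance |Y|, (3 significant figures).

X_L = ωL = 33.2 Ω
X_C = 1/(ωC) = 79.9 Ω
Branch 1: Z₁ = R = 414 Ω
Branch 2 (series LC): Z₂ = j(X_L − X_C) = −j46.7 Ω
Parallel: Z = Z₁Z₂/(Z₁+Z₂), |Z| = 46.4 Ω, ∠Z = -83.6°
|Y| = 1/|Z| = 21.6 mS

21.6 mS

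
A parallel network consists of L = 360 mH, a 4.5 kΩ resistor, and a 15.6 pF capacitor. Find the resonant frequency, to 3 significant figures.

67.2 kHz

ω₀ = 1/√(LC) = 1/√(0.36 × 1.56e-11) = 422000 rad/s
f₀ = ω₀/(2π) = 67.2 kHz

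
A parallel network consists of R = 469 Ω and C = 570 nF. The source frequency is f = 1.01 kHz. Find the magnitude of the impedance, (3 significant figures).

238 Ω

ω = 2πf = 6346 rad/s
X_C = 1/(ωC) = 276 Ω
Parallel: admittances add. Y = 1/R + jωC
Y = (0.00213 + j0.00362) S
|Y| = 0.00420 S → |Z| = 1/|Y| = 238 Ω, ∠Z = −∠Y = -59.5°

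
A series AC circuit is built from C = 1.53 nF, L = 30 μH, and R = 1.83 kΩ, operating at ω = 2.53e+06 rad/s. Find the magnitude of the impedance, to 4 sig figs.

X_L = ωL = 75.90 Ω
X_C = 1/(ωC) = 258.3 Ω
Net reactance X = X_L − X_C = -182.4 Ω
Z = 1830 − j182.4 Ω
|Z| = √(1830² + 182.4²) = 1839 Ω

1839 Ω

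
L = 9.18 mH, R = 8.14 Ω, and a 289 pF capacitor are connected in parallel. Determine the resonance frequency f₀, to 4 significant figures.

ω₀ = 1/√(LC) = 1/√(0.00918 × 2.89e-10) = 613900 rad/s
f₀ = ω₀/(2π) = 97.71 kHz

97.71 kHz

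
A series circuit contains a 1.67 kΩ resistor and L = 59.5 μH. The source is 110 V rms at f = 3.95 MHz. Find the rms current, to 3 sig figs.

ω = 2πf = 2.482e+07 rad/s
X_L = ωL = 1480 Ω
Z = 1670 + j1480 Ω
|Z| = √(1670² + 1480²) = 2230 Ω
I = V/|Z| = 110/2230 = 49.3 mA

49.3 mA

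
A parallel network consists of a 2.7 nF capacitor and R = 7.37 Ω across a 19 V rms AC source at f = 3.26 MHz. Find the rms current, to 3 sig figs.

2.78 A

ω = 2πf = 2.048e+07 rad/s
X_C = 1/(ωC) = 18.1 Ω
Parallel: admittances add. Y = 1/R + jωC
Y = (0.136 + j0.0553) S
|Y| = 0.147 S → |Z| = 1/|Y| = 6.82 Ω, ∠Z = −∠Y = -22.2°
I = V/|Z| = 19/6.82 = 2.78 A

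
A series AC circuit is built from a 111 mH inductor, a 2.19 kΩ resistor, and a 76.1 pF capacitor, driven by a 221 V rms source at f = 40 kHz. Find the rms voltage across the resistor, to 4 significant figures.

ω = 2πf = 251300 rad/s
X_L = ωL = 27900 Ω
X_C = 1/(ωC) = 52280 Ω
Net reactance X = X_L − X_C = -24390 Ω
Z = 2190 − j24390 Ω
|Z| = √(2190² + 24390²) = 24490 Ω
I = V/|Z| = 9.026 mA
V_R = I·|Z_R| = 0.009026 × 2190 = 19.77 V

19.77 V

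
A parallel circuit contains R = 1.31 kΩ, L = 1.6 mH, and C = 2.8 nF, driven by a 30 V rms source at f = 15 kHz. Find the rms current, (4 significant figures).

192.4 mA

ω = 2πf = 94250 rad/s
X_L = ωL = 150.8 Ω
X_C = 1/(ωC) = 3789 Ω
Parallel: admittances add. Y = 1/R + 1/(jωL) + jωC
Y = (0.0007634 − j0.006368) S
|Y| = 0.006413 S → |Z| = 1/|Y| = 155.9 Ω, ∠Z = −∠Y = 83.16°
I = V/|Z| = 30/155.9 = 192.4 mA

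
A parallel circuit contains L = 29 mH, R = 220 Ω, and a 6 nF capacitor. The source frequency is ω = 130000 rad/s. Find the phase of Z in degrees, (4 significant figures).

-6.461°

X_L = ωL = 3770 Ω
X_C = 1/(ωC) = 1282 Ω
Parallel: admittances add. Y = 1/R + 1/(jωL) + jωC
Y = (0.004545 + j0.0005147) S
|Y| = 0.004575 S → |Z| = 1/|Y| = 218.6 Ω, ∠Z = −∠Y = -6.461°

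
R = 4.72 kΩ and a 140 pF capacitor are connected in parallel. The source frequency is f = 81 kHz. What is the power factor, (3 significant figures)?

ω = 2πf = 508900 rad/s
X_C = 1/(ωC) = 14000 Ω
Parallel: admittances add. Y = 1/R + jωC
Y = (0.000212 + j7.13e-05) S
|Y| = 0.000224 S → |Z| = 1/|Y| = 4470 Ω, ∠Z = −∠Y = -18.6°
cos φ = cos(-18.6°) = 0.948

0.948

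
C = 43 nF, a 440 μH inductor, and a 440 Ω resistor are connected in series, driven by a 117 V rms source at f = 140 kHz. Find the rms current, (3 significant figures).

ω = 2πf = 879600 rad/s
X_L = ωL = 387 Ω
X_C = 1/(ωC) = 26.4 Ω
Net reactance X = X_L − X_C = 361 Ω
Z = 440 + j361 Ω
|Z| = √(440² + 361²) = 569 Ω
I = V/|Z| = 117/569 = 206 mA

206 mA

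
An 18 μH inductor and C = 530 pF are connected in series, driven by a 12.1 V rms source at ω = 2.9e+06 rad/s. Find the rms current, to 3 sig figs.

X_L = ωL = 52.2 Ω
X_C = 1/(ωC) = 651 Ω
Net reactance X = X_L − X_C = -598 Ω
Z = − j598 Ω
|Z| = √(0² + 598²) = 598 Ω
I = V/|Z| = 12.1/598 = 20.2 mA

20.2 mA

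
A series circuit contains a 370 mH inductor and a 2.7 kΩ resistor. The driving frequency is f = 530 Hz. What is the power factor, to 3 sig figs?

0.910

ω = 2πf = 3330 rad/s
X_L = ωL = 1230 Ω
Z = 2700 + j1230 Ω
|Z| = √(2700² + 1230²) = 2970 Ω
∠Z = arctan(1230/2700) = 24.5°
cos φ = cos(24.5°) = 0.910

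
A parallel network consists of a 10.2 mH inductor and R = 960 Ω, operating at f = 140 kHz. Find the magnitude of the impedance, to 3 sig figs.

955 Ω

ω = 2πf = 879600 rad/s
X_L = ωL = 8970 Ω
Parallel: admittances add. Y = 1/R + 1/(jωL)
Y = (0.00104 − j0.000111) S
|Y| = 0.00105 S → |Z| = 1/|Y| = 955 Ω, ∠Z = −∠Y = 6.11°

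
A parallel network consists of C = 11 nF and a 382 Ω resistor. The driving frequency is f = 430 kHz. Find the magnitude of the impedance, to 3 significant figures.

ω = 2πf = 2.702e+06 rad/s
X_C = 1/(ωC) = 33.6 Ω
Parallel: admittances add. Y = 1/R + jωC
Y = (0.00262 + j0.0297) S
|Y| = 0.0298 S → |Z| = 1/|Y| = 33.5 Ω, ∠Z = −∠Y = -85.0°

33.5 Ω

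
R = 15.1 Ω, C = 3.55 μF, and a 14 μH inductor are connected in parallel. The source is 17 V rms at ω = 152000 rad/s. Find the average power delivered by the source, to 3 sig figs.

19.1 W

X_L = ωL = 2.13 Ω
X_C = 1/(ωC) = 1.85 Ω
Parallel: admittances add. Y = 1/R + 1/(jωL) + jωC
Y = (0.0662 + j0.0697) S
|Y| = 0.0961 S → |Z| = 1/|Y| = 10.4 Ω, ∠Z = −∠Y = -46.5°
I = V/|Z| = 1.63 A
P = VI cos φ = 17 × 1.63 × cos(-46.5°) = 19.1 W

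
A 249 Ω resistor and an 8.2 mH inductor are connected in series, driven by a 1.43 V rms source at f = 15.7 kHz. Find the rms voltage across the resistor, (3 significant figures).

0.421 V

ω = 2πf = 98650 rad/s
X_L = ωL = 809 Ω
Z = 249 + j809 Ω
|Z| = √(249² + 809²) = 846 Ω
I = V/|Z| = 1.69 mA
V_R = I·|Z_R| = 0.00169 × 249 = 0.421 V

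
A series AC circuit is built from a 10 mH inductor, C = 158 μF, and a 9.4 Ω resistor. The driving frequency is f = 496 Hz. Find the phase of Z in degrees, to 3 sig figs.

ω = 2πf = 3116 rad/s
X_L = ωL = 31.2 Ω
X_C = 1/(ωC) = 2.03 Ω
Net reactance X = X_L − X_C = 29.1 Ω
Z = 9.40 + j29.1 Ω
|Z| = √(9.40² + 29.1²) = 30.6 Ω
∠Z = arctan(29.1/9.40) = 72.1°

72.1°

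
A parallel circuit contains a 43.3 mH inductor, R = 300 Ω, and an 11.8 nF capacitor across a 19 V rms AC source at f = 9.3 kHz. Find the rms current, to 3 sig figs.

ω = 2πf = 58430 rad/s
X_L = ωL = 2530 Ω
X_C = 1/(ωC) = 1450 Ω
Parallel: admittances add. Y = 1/R + 1/(jωL) + jωC
Y = (0.00333 + j0.000294) S
|Y| = 0.00335 S → |Z| = 1/|Y| = 299 Ω, ∠Z = −∠Y = -5.05°
I = V/|Z| = 19/299 = 63.6 mA

63.6 mA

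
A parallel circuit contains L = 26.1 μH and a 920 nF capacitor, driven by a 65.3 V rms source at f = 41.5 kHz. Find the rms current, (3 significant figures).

6.07 A

ω = 2πf = 260800 rad/s
X_L = ωL = 6.81 Ω
X_C = 1/(ωC) = 4.17 Ω
Parallel: admittances add. Y = 1/(jωL) + jωC
Y = (0 + j0.0930) S
|Y| = 0.0930 S → |Z| = 1/|Y| = 10.8 Ω, ∠Z = −∠Y = -90.0°
I = V/|Z| = 65.3/10.8 = 6.07 A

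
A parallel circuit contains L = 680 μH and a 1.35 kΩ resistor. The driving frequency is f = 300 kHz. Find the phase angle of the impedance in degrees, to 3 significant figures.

ω = 2πf = 1.885e+06 rad/s
X_L = ωL = 1280 Ω
Parallel: admittances add. Y = 1/R + 1/(jωL)
Y = (0.000741 − j0.000780) S
|Y| = 0.00108 S → |Z| = 1/|Y| = 930 Ω, ∠Z = −∠Y = 46.5°

46.5°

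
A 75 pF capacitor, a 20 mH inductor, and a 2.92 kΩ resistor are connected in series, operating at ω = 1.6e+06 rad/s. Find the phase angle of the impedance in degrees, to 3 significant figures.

83.0°

X_L = ωL = 32000 Ω
X_C = 1/(ωC) = 8330 Ω
Net reactance X = X_L − X_C = 23700 Ω
Z = 2920 + j23700 Ω
|Z| = √(2920² + 23700²) = 23800 Ω
∠Z = arctan(23700/2920) = 83.0°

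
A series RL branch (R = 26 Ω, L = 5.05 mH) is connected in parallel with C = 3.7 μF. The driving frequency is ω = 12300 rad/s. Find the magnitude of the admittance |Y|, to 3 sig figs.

X_L = ωL = 62.1 Ω
X_C = 1/(ωC) = 22.0 Ω
Branch 1 (R+jX_L): Z₁ = 26.0 + j62.1 Ω, |Z₁| = 67.3 Ω
Branch 2 (−jX_C): Z₂ = −j22.0 Ω
Parallel: Z = Z₁Z₂/(Z₁+Z₂), |Z| = 30.9 Ω, ∠Z = -79.8°
|Y| = 1/|Z| = 32.3 mS

32.3 mS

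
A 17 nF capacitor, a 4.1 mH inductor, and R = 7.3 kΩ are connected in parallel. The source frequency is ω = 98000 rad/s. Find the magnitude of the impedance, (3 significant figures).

X_L = ωL = 402 Ω
X_C = 1/(ωC) = 600 Ω
Parallel: admittances add. Y = 1/R + 1/(jωL) + jωC
Y = (0.000137 − j0.000823) S
|Y| = 0.000834 S → |Z| = 1/|Y| = 1200 Ω, ∠Z = −∠Y = 80.5°

1200 Ω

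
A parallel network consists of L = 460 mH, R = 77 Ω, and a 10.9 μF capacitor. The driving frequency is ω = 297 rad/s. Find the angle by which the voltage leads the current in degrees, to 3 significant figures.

X_L = ωL = 137 Ω
X_C = 1/(ωC) = 309 Ω
Parallel: admittances add. Y = 1/R + 1/(jωL) + jωC
Y = (0.0130 − j0.00408) S
|Y| = 0.0136 S → |Z| = 1/|Y| = 73.5 Ω, ∠Z = −∠Y = 17.4°

17.4°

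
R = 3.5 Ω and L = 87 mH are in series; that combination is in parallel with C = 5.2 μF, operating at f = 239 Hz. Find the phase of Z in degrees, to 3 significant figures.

-38.0°

ω = 2πf = 1502 rad/s
X_L = ωL = 131 Ω
X_C = 1/(ωC) = 128 Ω
Branch 1 (R+jX_L): Z₁ = 3.50 + j131 Ω, |Z₁| = 131 Ω
Branch 2 (−jX_C): Z₂ = −j128 Ω
Parallel: Z = Z₁Z₂/(Z₁+Z₂), |Z| = 3850 Ω, ∠Z = -38.0°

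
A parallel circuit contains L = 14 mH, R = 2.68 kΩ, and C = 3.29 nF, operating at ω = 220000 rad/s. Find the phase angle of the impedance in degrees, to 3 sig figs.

-46.9°

X_L = ωL = 3080 Ω
X_C = 1/(ωC) = 1380 Ω
Parallel: admittances add. Y = 1/R + 1/(jωL) + jωC
Y = (0.000373 + j0.000399) S
|Y| = 0.000546 S → |Z| = 1/|Y| = 1830 Ω, ∠Z = −∠Y = -46.9°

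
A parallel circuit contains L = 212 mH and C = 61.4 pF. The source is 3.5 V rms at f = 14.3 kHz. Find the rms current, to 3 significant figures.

164 μA

ω = 2πf = 89850 rad/s
X_L = ωL = 19000 Ω
X_C = 1/(ωC) = 181000 Ω
Parallel: admittances add. Y = 1/(jωL) + jωC
Y = (0 − j4.7e-05) S
|Y| = 4.7e-05 S → |Z| = 1/|Y| = 21300 Ω, ∠Z = −∠Y = 90.0°
I = V/|Z| = 3.5/21300 = 164 μA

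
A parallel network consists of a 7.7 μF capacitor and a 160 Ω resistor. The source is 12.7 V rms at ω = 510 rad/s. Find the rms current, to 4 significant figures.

X_C = 1/(ωC) = 254.6 Ω
Parallel: admittances add. Y = 1/R + jωC
Y = (0.006250 + j0.003927) S
|Y| = 0.007381 S → |Z| = 1/|Y| = 135.5 Ω, ∠Z = −∠Y = -32.14°
I = V/|Z| = 12.7/135.5 = 93.74 mA

93.74 mA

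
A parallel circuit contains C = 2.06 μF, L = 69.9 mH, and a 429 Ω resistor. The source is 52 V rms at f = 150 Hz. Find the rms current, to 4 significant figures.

699.0 mA

ω = 2πf = 942.5 rad/s
X_L = ωL = 65.88 Ω
X_C = 1/(ωC) = 515.1 Ω
Parallel: admittances add. Y = 1/R + 1/(jωL) + jωC
Y = (0.002331 − j0.01324) S
|Y| = 0.01344 S → |Z| = 1/|Y| = 74.40 Ω, ∠Z = −∠Y = 80.01°
I = V/|Z| = 52/74.40 = 699.0 mA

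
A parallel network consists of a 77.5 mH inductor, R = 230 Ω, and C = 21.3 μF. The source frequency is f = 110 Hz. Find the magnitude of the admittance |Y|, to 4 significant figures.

ω = 2πf = 691.2 rad/s
X_L = ωL = 53.56 Ω
X_C = 1/(ωC) = 67.93 Ω
Parallel: admittances add. Y = 1/R + 1/(jωL) + jωC
Y = (0.004348 − j0.003948) S
|Y| = 0.005873 S → |Z| = 1/|Y| = 170.3 Ω, ∠Z = −∠Y = 42.24°

5.873 mS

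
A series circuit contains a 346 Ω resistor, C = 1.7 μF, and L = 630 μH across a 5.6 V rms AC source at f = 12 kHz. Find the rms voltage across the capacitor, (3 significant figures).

0.125 V

ω = 2πf = 75400 rad/s
X_L = ωL = 47.5 Ω
X_C = 1/(ωC) = 7.80 Ω
Net reactance X = X_L − X_C = 39.7 Ω
Z = 346 + j39.7 Ω
|Z| = √(346² + 39.7²) = 348 Ω
I = V/|Z| = 16.1 mA
V_C = I·|Z_C| = 0.0161 × 7.80 = 0.125 V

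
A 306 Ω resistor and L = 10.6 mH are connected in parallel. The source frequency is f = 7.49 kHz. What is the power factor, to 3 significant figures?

0.852

ω = 2πf = 47060 rad/s
X_L = ωL = 499 Ω
Parallel: admittances add. Y = 1/R + 1/(jωL)
Y = (0.00327 − j0.00200) S
|Y| = 0.00383 S → |Z| = 1/|Y| = 261 Ω, ∠Z = −∠Y = 31.5°
cos φ = cos(31.5°) = 0.852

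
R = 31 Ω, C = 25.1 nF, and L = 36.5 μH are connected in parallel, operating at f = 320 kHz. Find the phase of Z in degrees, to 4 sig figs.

ω = 2πf = 2.011e+06 rad/s
X_L = ωL = 73.39 Ω
X_C = 1/(ωC) = 19.82 Ω
Parallel: admittances add. Y = 1/R + 1/(jωL) + jωC
Y = (0.03226 + j0.03684) S
|Y| = 0.04897 S → |Z| = 1/|Y| = 20.42 Ω, ∠Z = −∠Y = -48.79°

-48.79°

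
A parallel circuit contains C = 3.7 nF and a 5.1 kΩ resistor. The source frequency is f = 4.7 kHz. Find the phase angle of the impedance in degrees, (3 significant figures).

-29.1°

ω = 2πf = 29530 rad/s
X_C = 1/(ωC) = 9150 Ω
Parallel: admittances add. Y = 1/R + jωC
Y = (0.000196 + j0.000109) S
|Y| = 0.000224 S → |Z| = 1/|Y| = 4450 Ω, ∠Z = −∠Y = -29.1°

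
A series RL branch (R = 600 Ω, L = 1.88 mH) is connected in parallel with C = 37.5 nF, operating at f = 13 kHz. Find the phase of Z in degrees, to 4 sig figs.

ω = 2πf = 81680 rad/s
X_L = ωL = 153.6 Ω
X_C = 1/(ωC) = 326.5 Ω
Branch 1 (R+jX_L): Z₁ = 600.0 + j153.6 Ω, |Z₁| = 619.3 Ω
Branch 2 (−jX_C): Z₂ = −j326.5 Ω
Parallel: Z = Z₁Z₂/(Z₁+Z₂), |Z| = 323.8 Ω, ∠Z = -59.57°

-59.57°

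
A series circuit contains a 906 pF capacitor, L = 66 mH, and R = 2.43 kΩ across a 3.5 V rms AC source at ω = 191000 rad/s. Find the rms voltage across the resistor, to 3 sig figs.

X_L = ωL = 12600 Ω
X_C = 1/(ωC) = 5780 Ω
Net reactance X = X_L − X_C = 6830 Ω
Z = 2430 + j6830 Ω
|Z| = √(2430² + 6830²) = 7250 Ω
I = V/|Z| = 483 μA
V_R = I·|Z_R| = 0.000483 × 2430 = 1.17 V

1.17 V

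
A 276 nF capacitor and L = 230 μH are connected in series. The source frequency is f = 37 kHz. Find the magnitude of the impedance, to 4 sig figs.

ω = 2πf = 232500 rad/s
X_L = ωL = 53.47 Ω
X_C = 1/(ωC) = 15.59 Ω
Net reactance X = X_L − X_C = 37.88 Ω
Z = j37.88 Ω
|Z| = √(0² + 37.88²) = 37.88 Ω

37.88 Ω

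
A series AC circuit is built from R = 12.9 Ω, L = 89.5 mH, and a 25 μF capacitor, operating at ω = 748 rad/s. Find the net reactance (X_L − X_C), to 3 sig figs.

X_L = ωL = 66.9 Ω
X_C = 1/(ωC) = 53.5 Ω
X = 66.9 − 53.5 = 13.5 Ω

13.5 Ω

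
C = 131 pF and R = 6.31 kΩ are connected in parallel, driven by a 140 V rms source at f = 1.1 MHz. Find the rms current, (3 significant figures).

129 mA

ω = 2πf = 6.912e+06 rad/s
X_C = 1/(ωC) = 1100 Ω
Parallel: admittances add. Y = 1/R + jωC
Y = (0.000158 + j0.000905) S
|Y| = 0.000919 S → |Z| = 1/|Y| = 1090 Ω, ∠Z = −∠Y = -80.1°
I = V/|Z| = 140/1090 = 129 mA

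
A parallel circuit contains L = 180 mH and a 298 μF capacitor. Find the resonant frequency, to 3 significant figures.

ω₀ = 1/√(LC) = 1/√(0.18 × 0.000298) = 136.5 rad/s
f₀ = ω₀/(2π) = 21.7 Hz

21.7 Hz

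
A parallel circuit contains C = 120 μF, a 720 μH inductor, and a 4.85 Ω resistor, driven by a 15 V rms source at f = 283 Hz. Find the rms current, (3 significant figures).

9.06 A

ω = 2πf = 1778 rad/s
X_L = ωL = 1.28 Ω
X_C = 1/(ωC) = 4.69 Ω
Parallel: admittances add. Y = 1/R + 1/(jωL) + jωC
Y = (0.206 − j0.568) S
|Y| = 0.604 S → |Z| = 1/|Y| = 1.66 Ω, ∠Z = −∠Y = 70.0°
I = V/|Z| = 15/1.66 = 9.06 A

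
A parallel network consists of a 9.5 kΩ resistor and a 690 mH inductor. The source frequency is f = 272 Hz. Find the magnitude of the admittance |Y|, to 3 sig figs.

855 μS

ω = 2πf = 1709 rad/s
X_L = ωL = 1180 Ω
Parallel: admittances add. Y = 1/R + 1/(jωL)
Y = (0.000105 − j0.000848) S
|Y| = 0.000855 S → |Z| = 1/|Y| = 1170 Ω, ∠Z = −∠Y = 82.9°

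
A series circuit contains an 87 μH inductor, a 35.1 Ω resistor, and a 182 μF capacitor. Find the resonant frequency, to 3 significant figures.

ω₀ = 1/√(LC) = 1/√(8.7e-05 × 0.000182) = 7947 rad/s
f₀ = ω₀/(2π) = 1.26 kHz

1.26 kHz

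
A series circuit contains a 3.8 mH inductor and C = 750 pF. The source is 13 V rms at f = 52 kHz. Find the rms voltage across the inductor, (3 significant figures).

5.68 V

ω = 2πf = 326700 rad/s
X_L = ωL = 1240 Ω
X_C = 1/(ωC) = 4080 Ω
Net reactance X = X_L − X_C = -2840 Ω
Z = − j2840 Ω
|Z| = √(0² + 2840²) = 2840 Ω
I = V/|Z| = 4.58 mA
V_L = I·|Z_L| = 0.00458 × 1240 = 5.68 V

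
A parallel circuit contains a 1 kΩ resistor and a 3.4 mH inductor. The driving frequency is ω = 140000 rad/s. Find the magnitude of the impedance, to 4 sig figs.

X_L = ωL = 476.0 Ω
Parallel: admittances add. Y = 1/R + 1/(jωL)
Y = (0.001000 − j0.002101) S
|Y| = 0.002327 S → |Z| = 1/|Y| = 429.8 Ω, ∠Z = −∠Y = 64.55°

429.8 Ω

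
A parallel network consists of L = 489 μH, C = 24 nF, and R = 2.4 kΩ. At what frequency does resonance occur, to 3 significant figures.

ω₀ = 1/√(LC) = 1/√(0.000489 × 2.4e-08) = 291900 rad/s
f₀ = ω₀/(2π) = 46.5 kHz

46.5 kHz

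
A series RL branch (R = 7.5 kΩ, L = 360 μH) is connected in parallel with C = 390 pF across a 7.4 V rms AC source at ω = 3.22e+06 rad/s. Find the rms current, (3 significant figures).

9.19 mA

X_L = ωL = 1160 Ω
X_C = 1/(ωC) = 796 Ω
Branch 1 (R+jX_L): Z₁ = 7500 + j1160 Ω, |Z₁| = 7590 Ω
Branch 2 (−jX_C): Z₂ = −j796 Ω
Parallel: Z = Z₁Z₂/(Z₁+Z₂), |Z| = 805 Ω, ∠Z = -84.0°
I = V/|Z| = 7.4/805 = 9.19 mA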